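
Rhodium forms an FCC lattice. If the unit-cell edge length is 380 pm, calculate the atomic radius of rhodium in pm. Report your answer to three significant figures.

In an FCC lattice, atoms touch along the face diagonal, so √2·a = 4r.
r = √2·a/4 = 1.4142 × 380 / 4 = 134 pm.

134 pm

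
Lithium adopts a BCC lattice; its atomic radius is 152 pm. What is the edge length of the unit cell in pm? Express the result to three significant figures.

In a BCC lattice, atoms touch along the body diagonal, so √3·a = 4r.
a = 4r/√3 = 4 × 152 / 1.7321 = 351 pm.

351 pm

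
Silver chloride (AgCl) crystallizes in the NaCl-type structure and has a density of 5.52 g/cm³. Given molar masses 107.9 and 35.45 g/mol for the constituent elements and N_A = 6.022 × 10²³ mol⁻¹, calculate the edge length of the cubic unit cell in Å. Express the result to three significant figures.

M(AgCl) = 143.35 g/mol; Z = 4 formula units per cell.
a³ = Z·M/(N_A·ρ) = 4 × 143.35 / (6.022 × 10²³ × 5.52) = 1.725 × 10^-22 cm³, so a = 5.567 × 10^-8 cm = 5.57 Å.

5.57 Å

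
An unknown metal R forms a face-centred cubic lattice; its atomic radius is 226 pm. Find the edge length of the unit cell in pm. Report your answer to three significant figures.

In an FCC lattice, atoms touch along the face diagonal, so √2·a = 4r.
a = 4r/√2 = 4 × 226 / 1.4142 = 639 pm.

639 pm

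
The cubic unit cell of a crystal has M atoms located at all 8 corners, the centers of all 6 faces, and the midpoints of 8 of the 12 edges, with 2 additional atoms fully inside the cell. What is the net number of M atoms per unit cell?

Corner atoms are shared by 8 cells (1/8 each), face atoms by 2 (1/2 each), edge atoms by 4 (1/4 each), interior atoms are unshared.
Net atoms = 8 × 1/8 + 6 × 1/2 + 8 × 1/4 + 2 = 1 + 3 + 2 + 2 = 8.

8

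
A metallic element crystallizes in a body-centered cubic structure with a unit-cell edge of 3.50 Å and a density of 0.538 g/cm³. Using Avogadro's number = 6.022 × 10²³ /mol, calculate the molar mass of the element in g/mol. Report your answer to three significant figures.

A BCC cell has Z = 2 atoms; a = 3.500 × 10^-8 cm.
M = ρ·N_A·a³/Z = 0.538 × 6.022 × 10²³ × 4.288 × 10^-23 / 2 = 6.95 g/mol.

6.95 g/mol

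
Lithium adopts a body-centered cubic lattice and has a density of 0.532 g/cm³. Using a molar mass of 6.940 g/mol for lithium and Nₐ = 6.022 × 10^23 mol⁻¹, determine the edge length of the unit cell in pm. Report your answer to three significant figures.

With Z = 2 atoms per BCC cell, a³ = Z·M/(N_A·ρ) = 2 × 6.940 / (6.022 × 10²³ × 0.5320 g/cm³) = 4.332 × 10^-23 cm³.
a = (4.332 × 10^-23)^(1/3) = 3.512 × 10^-8 cm = 351 pm.

351 pm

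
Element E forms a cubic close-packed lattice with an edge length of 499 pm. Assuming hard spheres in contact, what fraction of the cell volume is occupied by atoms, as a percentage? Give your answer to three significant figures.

74.0%

In an FCC lattice atoms touch along the face diagonal, so √2·a = 4r, so r = 0.3536a = 176.4 pm.
Packing fraction = Z·(4/3)πr³ / a³ = 4 × (4/3)π × (176.4)³ / (499)³ = 0.7405 = 74.0%.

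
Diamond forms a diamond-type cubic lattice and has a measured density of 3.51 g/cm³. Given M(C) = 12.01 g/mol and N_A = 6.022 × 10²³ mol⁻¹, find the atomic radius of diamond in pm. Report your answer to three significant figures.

For a diamond cubic cell (Z = 8), a³ = Z·M/(N_A·ρ) = 8 × 12.01 / (6.022 × 10²³ × 3.510) = 4.546 × 10^-23 cm³, so a = 3.569 × 10^-8 cm = 356.9 pm.
Nearest neighbors lie along the body diagonal with √3·a = 8r, so r = 0.2165 × a = 77.3 pm.

77.3 pm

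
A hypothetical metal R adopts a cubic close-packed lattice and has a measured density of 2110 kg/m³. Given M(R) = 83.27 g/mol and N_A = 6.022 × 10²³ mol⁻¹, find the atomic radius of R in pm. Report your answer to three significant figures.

For an FCC cell (Z = 4), a³ = Z·M/(N_A·ρ) = 4 × 83.27 / (6.022 × 10²³ × 2.110) = 2.621 × 10^-22 cm³, so a = 6.400 × 10^-8 cm = 640.0 pm.
Atoms touch along the face diagonal, so √2·a = 4r, so r = 0.3536 × a = 226 pm.

226 pm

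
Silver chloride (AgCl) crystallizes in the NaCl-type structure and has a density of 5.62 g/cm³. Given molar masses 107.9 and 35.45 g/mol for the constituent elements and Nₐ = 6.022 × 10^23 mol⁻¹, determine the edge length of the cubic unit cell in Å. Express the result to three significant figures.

M(AgCl) = 143.35 g/mol; Z = 4 formula units per cell.
a³ = Z·M/(N_A·ρ) = 4 × 143.35 / (6.022 × 10²³ × 5.62) = 1.694 × 10^-22 cm³, so a = 5.533 × 10^-8 cm = 5.53 Å.

5.53 Å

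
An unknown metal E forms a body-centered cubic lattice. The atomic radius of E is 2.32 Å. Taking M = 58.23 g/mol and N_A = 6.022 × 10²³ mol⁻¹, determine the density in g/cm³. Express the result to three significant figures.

In a BCC lattice, atoms touch along the body diagonal, so √3·a = 4r, giving a = 5.358 Å = 5.358 × 10^-8 cm.
With Z = 2, ρ = Z·M/(N_A·a³) = 2 × 58.23 / (6.022 × 10²³ × 1.538 × 10^-22) = 1.257 g/cm³.

1.26 g/cm³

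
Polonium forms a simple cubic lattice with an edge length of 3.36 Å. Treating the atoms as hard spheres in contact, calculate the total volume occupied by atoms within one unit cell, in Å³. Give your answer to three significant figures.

19.9 Å³

In a simple cubic lattice atoms touch along the cell edge, so a = 2r, so r = 0.5000a = 1.680 Å.
V_atoms = Z × (4/3)πr³ = 1 × (4/3)π × (1.680)³ = 19.9 Å³.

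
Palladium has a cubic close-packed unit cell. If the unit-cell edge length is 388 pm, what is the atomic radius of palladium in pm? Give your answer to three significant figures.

In an FCC lattice, atoms touch along the face diagonal, so √2·a = 4r.
r = √2·a/4 = 1.4142 × 388 / 4 = 137 pm.

137 pm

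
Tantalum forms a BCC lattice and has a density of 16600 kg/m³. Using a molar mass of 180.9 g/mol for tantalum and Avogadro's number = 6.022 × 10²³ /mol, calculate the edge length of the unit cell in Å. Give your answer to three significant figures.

3.31 Å

With Z = 2 atoms per BCC cell, a³ = Z·M/(N_A·ρ) = 2 × 180.9 / (6.022 × 10²³ × 16.60 g/cm³) = 3.619 × 10^-23 cm³.
a = (3.619 × 10^-23)^(1/3) = 3.308 × 10^-8 cm = 3.31 Å.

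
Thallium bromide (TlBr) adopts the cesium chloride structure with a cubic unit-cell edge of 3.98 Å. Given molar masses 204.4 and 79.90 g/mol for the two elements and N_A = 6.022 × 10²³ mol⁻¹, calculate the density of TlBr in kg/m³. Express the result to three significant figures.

7490 kg/m³

The cesium chloride structure contains Z = 1 formula unit per cell; M(TlBr) = 204.4 + 79.90 = 284.3 g/mol.
a³ = (3.980 × 10^-8 cm)³ = 6.304 × 10^-23 cm³.
ρ = 1 × 284.3 / (6.022 × 10²³ × 6.304 × 10^-23) = 7.488 g/cm³ = 7490 kg/m³.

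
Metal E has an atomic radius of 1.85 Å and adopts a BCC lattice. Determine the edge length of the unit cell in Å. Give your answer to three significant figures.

In a BCC lattice, atoms touch along the body diagonal, so √3·a = 4r.
a = 4r/√3 = 4 × 1.85 / 1.7321 = 4.27 Å.

4.27 Å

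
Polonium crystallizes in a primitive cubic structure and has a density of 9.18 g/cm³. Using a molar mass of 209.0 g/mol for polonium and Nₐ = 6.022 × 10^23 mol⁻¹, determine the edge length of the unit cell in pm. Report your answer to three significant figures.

With Z = 1 atom per simple cubic cell, a³ = Z·M/(N_A·ρ) = 1 × 209.0 / (6.022 × 10²³ × 9.180 g/cm³) = 3.781 × 10^-23 cm³.
a = (3.781 × 10^-23)^(1/3) = 3.356 × 10^-8 cm = 336 pm.

336 pm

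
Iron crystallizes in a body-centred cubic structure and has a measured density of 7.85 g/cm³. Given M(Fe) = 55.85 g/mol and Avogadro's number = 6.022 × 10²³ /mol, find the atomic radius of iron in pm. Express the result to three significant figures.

124 pm

For a BCC cell (Z = 2), a³ = Z·M/(N_A·ρ) = 2 × 55.85 / (6.022 × 10²³ × 7.850) = 2.363 × 10^-23 cm³, so a = 2.870 × 10^-8 cm = 287.0 pm.
Atoms touch along the body diagonal, so √3·a = 4r, so r = 0.4330 × a = 124 pm.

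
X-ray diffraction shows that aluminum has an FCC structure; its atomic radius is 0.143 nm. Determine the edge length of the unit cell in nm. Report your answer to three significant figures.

0.404 nm

In an FCC lattice, atoms touch along the face diagonal, so √2·a = 4r.
a = 4r/√2 = 4 × 0.143 / 1.4142 = 0.404 nm.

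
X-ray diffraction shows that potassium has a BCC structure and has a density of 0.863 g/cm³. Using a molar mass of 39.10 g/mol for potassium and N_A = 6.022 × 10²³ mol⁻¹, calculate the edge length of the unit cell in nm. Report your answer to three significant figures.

0.532 nm

With Z = 2 atoms per BCC cell, a³ = Z·M/(N_A·ρ) = 2 × 39.10 / (6.022 × 10²³ × 0.8630 g/cm³) = 1.505 × 10^-22 cm³.
a = (1.505 × 10^-22)^(1/3) = 5.319 × 10^-8 cm = 0.532 nm.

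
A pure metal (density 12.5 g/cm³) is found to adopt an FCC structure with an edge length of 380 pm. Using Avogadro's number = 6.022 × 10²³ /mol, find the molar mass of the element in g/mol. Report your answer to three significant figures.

An FCC cell has Z = 4 atoms; a = 3.800 × 10^-8 cm.
M = ρ·N_A·a³/Z = 12.5 × 6.022 × 10²³ × 5.487 × 10^-23 / 4 = 103 g/mol.

103 g/mol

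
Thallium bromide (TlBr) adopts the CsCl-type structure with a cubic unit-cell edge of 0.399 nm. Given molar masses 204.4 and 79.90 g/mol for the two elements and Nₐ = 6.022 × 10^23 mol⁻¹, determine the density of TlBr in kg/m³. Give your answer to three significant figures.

The CsCl-type structure contains Z = 1 formula unit per cell; M(TlBr) = 204.4 + 79.90 = 284.3 g/mol.
a³ = (3.990 × 10^-8 cm)³ = 6.352 × 10^-23 cm³.
ρ = 1 × 284.3 / (6.022 × 10²³ × 6.352 × 10^-23) = 7.432 g/cm³ = 7430 kg/m³.

7430 kg/m³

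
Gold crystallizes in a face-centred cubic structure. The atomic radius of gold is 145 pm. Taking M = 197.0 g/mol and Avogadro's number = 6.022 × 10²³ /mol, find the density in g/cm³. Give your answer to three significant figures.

19.0 g/cm³

In an FCC lattice, atoms touch along the face diagonal, so √2·a = 4r, giving a = 410.1 pm = 4.101 × 10^-8 cm.
With Z = 4, ρ = Z·M/(N_A·a³) = 4 × 197.0 / (6.022 × 10²³ × 6.898 × 10^-23) = 18.97 g/cm³.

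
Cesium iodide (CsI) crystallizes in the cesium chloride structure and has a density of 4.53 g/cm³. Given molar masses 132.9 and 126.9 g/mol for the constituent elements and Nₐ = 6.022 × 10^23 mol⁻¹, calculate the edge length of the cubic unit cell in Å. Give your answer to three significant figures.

4.57 Å

M(CsI) = 259.8 g/mol; Z = 1 formula unit per cell.
a³ = Z·M/(N_A·ρ) = 1 × 259.8 / (6.022 × 10²³ × 4.53) = 9.524 × 10^-23 cm³, so a = 4.567 × 10^-8 cm = 4.57 Å.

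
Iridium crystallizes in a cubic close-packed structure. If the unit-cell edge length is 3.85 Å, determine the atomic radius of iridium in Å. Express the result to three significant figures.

1.36 Å

In an FCC lattice, atoms touch along the face diagonal, so √2·a = 4r.
r = √2·a/4 = 1.4142 × 3.85 / 4 = 1.36 Å.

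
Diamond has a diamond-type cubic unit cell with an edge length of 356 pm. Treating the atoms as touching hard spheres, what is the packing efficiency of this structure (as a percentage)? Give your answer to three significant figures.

In a diamond cubic lattice nearest neighbors lie along the body diagonal with √3·a = 8r, so r = 0.2165a = 77.08 pm.
Packing fraction = Z·(4/3)πr³ / a³ = 8 × (4/3)π × (77.08)³ / (356)³ = 0.3401 = 34.0%.

34.0%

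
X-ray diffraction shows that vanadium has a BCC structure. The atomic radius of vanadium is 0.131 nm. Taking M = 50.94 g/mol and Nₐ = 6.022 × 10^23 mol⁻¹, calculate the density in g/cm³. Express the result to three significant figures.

6.11 g/cm³

In a BCC lattice, atoms touch along the body diagonal, so √3·a = 4r, giving a = 0.3025 nm = 3.025 × 10^-8 cm.
With Z = 2, ρ = Z·M/(N_A·a³) = 2 × 50.94 / (6.022 × 10²³ × 2.769 × 10^-23) = 6.110 g/cm³.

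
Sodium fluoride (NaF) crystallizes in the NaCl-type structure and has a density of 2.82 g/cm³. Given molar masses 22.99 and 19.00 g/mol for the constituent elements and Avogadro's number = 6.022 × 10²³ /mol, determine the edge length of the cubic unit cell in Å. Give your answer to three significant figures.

M(NaF) = 41.99 g/mol; Z = 4 formula units per cell.
a³ = Z·M/(N_A·ρ) = 4 × 41.99 / (6.022 × 10²³ × 2.82) = 9.890 × 10^-23 cm³, so a = 4.625 × 10^-8 cm = 4.62 Å.

4.62 Å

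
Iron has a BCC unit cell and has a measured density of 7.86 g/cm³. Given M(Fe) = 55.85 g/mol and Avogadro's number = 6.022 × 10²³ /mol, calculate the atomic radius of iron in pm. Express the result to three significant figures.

124 pm

For a BCC cell (Z = 2), a³ = Z·M/(N_A·ρ) = 2 × 55.85 / (6.022 × 10²³ × 7.860) = 2.360 × 10^-23 cm³, so a = 2.868 × 10^-8 cm = 286.8 pm.
Atoms touch along the body diagonal, so √3·a = 4r, so r = 0.4330 × a = 124 pm.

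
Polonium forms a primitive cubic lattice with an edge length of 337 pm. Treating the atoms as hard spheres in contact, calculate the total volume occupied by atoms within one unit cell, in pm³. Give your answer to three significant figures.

In a simple cubic lattice atoms touch along the cell edge, so a = 2r, so r = 0.5000a = 168.5 pm.
V_atoms = Z × (4/3)πr³ = 1 × (4/3)π × (168.5)³ = 2.00 × 10^7 pm³.

2.00 × 10^7 pm³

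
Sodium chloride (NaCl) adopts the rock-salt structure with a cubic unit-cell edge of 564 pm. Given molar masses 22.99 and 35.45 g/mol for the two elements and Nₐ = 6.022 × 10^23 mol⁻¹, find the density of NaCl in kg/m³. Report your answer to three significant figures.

The rock-salt structure contains Z = 4 formula units per cell; M(NaCl) = 22.99 + 35.45 = 58.44 g/mol.
a³ = (5.640 × 10^-8 cm)³ = 1.794 × 10^-22 cm³.
ρ = 4 × 58.44 / (6.022 × 10²³ × 1.794 × 10^-22) = 2.164 g/cm³ = 2160 kg/m³.

2160 kg/m³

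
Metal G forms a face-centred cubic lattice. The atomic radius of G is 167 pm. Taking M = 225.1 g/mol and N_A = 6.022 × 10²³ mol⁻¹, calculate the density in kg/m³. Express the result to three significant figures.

In an FCC lattice, atoms touch along the face diagonal, so √2·a = 4r, giving a = 472.3 pm = 4.723 × 10^-8 cm.
With Z = 4, ρ = Z·M/(N_A·a³) = 4 × 225.1 / (6.022 × 10²³ × 1.054 × 10^-22) = 14.19 g/cm³ = 14200 kg/m³.

14200 kg/m³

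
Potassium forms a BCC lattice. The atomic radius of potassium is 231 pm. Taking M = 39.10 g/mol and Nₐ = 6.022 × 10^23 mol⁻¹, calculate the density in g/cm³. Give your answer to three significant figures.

0.855 g/cm³

In a BCC lattice, atoms touch along the body diagonal, so √3·a = 4r, giving a = 533.5 pm = 5.335 × 10^-8 cm.
With Z = 2, ρ = Z·M/(N_A·a³) = 2 × 39.10 / (6.022 × 10²³ × 1.518 × 10^-22) = 0.8553 g/cm³.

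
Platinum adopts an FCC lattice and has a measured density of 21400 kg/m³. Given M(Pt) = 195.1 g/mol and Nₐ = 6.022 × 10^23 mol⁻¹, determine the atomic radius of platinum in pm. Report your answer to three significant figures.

For an FCC cell (Z = 4), a³ = Z·M/(N_A·ρ) = 4 × 195.1 / (6.022 × 10²³ × 21.40) = 6.056 × 10^-23 cm³, so a = 3.927 × 10^-8 cm = 392.7 pm.
Atoms touch along the face diagonal, so √2·a = 4r, so r = 0.3536 × a = 139 pm.

139 pm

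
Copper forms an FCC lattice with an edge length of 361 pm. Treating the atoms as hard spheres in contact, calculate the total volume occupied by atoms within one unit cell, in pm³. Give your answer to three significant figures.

In an FCC lattice atoms touch along the face diagonal, so √2·a = 4r, so r = 0.3536a = 127.6 pm.
V_atoms = Z × (4/3)πr³ = 4 × (4/3)π × (127.6)³ = 3.48 × 10^7 pm³.

3.48 × 10^7 pm³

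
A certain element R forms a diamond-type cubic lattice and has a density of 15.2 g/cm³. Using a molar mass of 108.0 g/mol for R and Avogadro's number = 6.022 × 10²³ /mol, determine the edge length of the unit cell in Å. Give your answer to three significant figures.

4.55 Å

With Z = 8 atoms per diamond cubic cell, a³ = Z·M/(N_A·ρ) = 8 × 108.0 / (6.022 × 10²³ × 15.20 g/cm³) = 9.439 × 10^-23 cm³.
a = (9.439 × 10^-23)^(1/3) = 4.553 × 10^-8 cm = 4.55 Å.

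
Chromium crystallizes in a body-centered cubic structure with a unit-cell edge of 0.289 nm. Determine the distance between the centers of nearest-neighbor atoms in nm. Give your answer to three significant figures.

In a BCC structure, atoms touch along the body diagonal, so √3·a = 4r; the nearest-neighbor distance equals 2r = 0.8660·a.
d = 0.8660 × 0.289 = 0.250 nm.

0.250 nm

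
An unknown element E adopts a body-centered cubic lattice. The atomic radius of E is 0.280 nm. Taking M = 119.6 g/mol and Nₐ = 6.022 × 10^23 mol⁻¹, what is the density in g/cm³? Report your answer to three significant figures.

1.47 g/cm³

In a BCC lattice, atoms touch along the body diagonal, so √3·a = 4r, giving a = 0.6466 nm = 6.466 × 10^-8 cm.
With Z = 2, ρ = Z·M/(N_A·a³) = 2 × 119.6 / (6.022 × 10²³ × 2.704 × 10^-22) = 1.469 g/cm³.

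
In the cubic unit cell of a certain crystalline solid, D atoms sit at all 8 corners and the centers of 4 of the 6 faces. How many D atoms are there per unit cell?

3

Corner atoms are shared by 8 cells (1/8 each), face atoms by 2 (1/2 each).
Net atoms = 8 × 1/8 + 4 × 1/2 = 1 + 2 = 3.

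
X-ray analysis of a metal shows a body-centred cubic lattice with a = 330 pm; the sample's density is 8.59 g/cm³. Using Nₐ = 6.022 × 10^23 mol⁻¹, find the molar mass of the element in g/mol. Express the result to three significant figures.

92.9 g/mol

A BCC cell has Z = 2 atoms; a = 3.300 × 10^-8 cm.
M = ρ·N_A·a³/Z = 8.59 × 6.022 × 10²³ × 3.594 × 10^-23 / 2 = 92.9 g/mol.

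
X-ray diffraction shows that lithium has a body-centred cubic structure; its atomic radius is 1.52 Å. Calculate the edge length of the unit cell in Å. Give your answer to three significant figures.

In a BCC lattice, atoms touch along the body diagonal, so √3·a = 4r.
a = 4r/√3 = 4 × 1.52 / 1.7321 = 3.51 Å.

3.51 Å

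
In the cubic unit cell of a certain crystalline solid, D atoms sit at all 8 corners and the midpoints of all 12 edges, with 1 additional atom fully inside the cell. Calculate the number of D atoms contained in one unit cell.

Corner atoms are shared by 8 cells (1/8 each), edge atoms by 4 (1/4 each), interior atoms are unshared.
Net atoms = 8 × 1/8 + 12 × 1/4 + 1 = 1 + 3 + 1 = 5.

5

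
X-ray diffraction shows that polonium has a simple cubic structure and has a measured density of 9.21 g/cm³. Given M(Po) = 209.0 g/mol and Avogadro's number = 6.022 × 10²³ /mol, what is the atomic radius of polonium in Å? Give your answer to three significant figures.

1.68 Å

For a simple cubic cell (Z = 1), a³ = Z·M/(N_A·ρ) = 1 × 209.0 / (6.022 × 10²³ × 9.210) = 3.768 × 10^-23 cm³, so a = 3.353 × 10^-8 cm = 3.353 Å.
Atoms touch along the cell edge, so a = 2r, so r = 0.5000 × a = 1.68 Å.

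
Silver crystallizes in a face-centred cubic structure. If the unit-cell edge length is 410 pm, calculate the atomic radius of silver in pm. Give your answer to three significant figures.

145 pm

In an FCC lattice, atoms touch along the face diagonal, so √2·a = 4r.
r = √2·a/4 = 1.4142 × 410 / 4 = 145 pm.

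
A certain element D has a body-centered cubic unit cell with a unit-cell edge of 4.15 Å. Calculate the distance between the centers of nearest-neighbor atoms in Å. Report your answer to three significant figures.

In a BCC structure, atoms touch along the body diagonal, so √3·a = 4r; the nearest-neighbor distance equals 2r = 0.8660·a.
d = 0.8660 × 4.15 = 3.59 Å.

3.59 Å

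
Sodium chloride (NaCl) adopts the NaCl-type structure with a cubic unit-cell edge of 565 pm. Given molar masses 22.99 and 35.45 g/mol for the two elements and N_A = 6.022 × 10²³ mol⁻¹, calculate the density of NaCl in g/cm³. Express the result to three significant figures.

The NaCl-type structure contains Z = 4 formula units per cell; M(NaCl) = 22.99 + 35.45 = 58.44 g/mol.
a³ = (5.650 × 10^-8 cm)³ = 1.804 × 10^-22 cm³.
ρ = 4 × 58.44 / (6.022 × 10²³ × 1.804 × 10^-22) = 2.152 g/cm³.

2.15 g/cm³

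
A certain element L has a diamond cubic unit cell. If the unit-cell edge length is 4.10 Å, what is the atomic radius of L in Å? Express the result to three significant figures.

0.888 Å

In a diamond cubic lattice, nearest neighbors lie along the body diagonal with √3·a = 8r.
r = √3·a/8 = 1.7321 × 4.10 / 8 = 0.888 Å.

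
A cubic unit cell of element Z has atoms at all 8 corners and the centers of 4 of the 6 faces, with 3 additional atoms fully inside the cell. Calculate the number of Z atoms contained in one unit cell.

Corner atoms are shared by 8 cells (1/8 each), face atoms by 2 (1/2 each), interior atoms are unshared.
Net atoms = 8 × 1/8 + 4 × 1/2 + 3 = 1 + 2 + 3 = 6.

6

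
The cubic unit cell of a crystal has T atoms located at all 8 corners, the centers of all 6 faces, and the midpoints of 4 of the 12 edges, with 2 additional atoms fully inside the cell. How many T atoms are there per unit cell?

7

Corner atoms are shared by 8 cells (1/8 each), face atoms by 2 (1/2 each), edge atoms by 4 (1/4 each), interior atoms are unshared.
Net atoms = 8 × 1/8 + 6 × 1/2 + 4 × 1/4 + 2 = 1 + 3 + 1 + 2 = 7.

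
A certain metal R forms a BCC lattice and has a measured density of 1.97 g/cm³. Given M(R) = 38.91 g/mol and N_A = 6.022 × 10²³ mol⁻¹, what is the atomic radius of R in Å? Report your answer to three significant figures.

1.75 Å

For a BCC cell (Z = 2), a³ = Z·M/(N_A·ρ) = 2 × 38.91 / (6.022 × 10²³ × 1.970) = 6.560 × 10^-23 cm³, so a = 4.033 × 10^-8 cm = 4.033 Å.
Atoms touch along the body diagonal, so √3·a = 4r, so r = 0.4330 × a = 1.75 Å.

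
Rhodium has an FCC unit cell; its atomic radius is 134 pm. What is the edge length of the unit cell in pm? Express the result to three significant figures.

In an FCC lattice, atoms touch along the face diagonal, so √2·a = 4r.
a = 4r/√2 = 4 × 134 / 1.4142 = 379 pm.

379 pm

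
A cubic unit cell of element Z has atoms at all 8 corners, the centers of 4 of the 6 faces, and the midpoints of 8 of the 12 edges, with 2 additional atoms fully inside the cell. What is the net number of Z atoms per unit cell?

Corner atoms are shared by 8 cells (1/8 each), face atoms by 2 (1/2 each), edge atoms by 4 (1/4 each), interior atoms are unshared.
Net atoms = 8 × 1/8 + 4 × 1/2 + 8 × 1/4 + 2 = 1 + 2 + 2 + 2 = 7.

7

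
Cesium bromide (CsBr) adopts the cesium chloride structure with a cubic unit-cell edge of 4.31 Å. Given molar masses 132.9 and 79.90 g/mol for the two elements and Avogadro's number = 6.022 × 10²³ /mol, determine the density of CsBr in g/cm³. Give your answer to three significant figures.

The cesium chloride structure contains Z = 1 formula unit per cell; M(CsBr) = 132.9 + 79.90 = 212.8 g/mol.
a³ = (4.310 × 10^-8 cm)³ = 8.006 × 10^-23 cm³.
ρ = 1 × 212.8 / (6.022 × 10²³ × 8.006 × 10^-23) = 4.414 g/cm³.

4.41 g/cm³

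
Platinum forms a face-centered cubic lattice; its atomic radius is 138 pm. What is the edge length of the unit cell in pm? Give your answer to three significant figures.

In an FCC lattice, atoms touch along the face diagonal, so √2·a = 4r.
a = 4r/√2 = 4 × 138 / 1.4142 = 390 pm.

390 pm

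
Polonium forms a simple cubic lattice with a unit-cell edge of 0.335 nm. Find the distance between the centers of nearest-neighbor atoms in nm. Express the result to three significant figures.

In a simple cubic structure, atoms touch along the cell edge, so a = 2r; the nearest-neighbor distance equals 2r = 1.000·a.
d = 1.000 × 0.335 = 0.335 nm.

0.335 nm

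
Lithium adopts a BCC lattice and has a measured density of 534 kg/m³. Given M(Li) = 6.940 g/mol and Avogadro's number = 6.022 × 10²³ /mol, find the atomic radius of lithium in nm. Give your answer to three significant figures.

0.152 nm

For a BCC cell (Z = 2), a³ = Z·M/(N_A·ρ) = 2 × 6.940 / (6.022 × 10²³ × 0.5340) = 4.316 × 10^-23 cm³, so a = 3.508 × 10^-8 cm = 0.3508 nm.
Atoms touch along the body diagonal, so √3·a = 4r, so r = 0.4330 × a = 0.152 nm.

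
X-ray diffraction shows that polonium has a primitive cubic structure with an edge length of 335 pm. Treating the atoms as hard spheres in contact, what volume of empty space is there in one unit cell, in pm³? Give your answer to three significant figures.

1.79 × 10^7 pm³

In a simple cubic lattice atoms touch along the cell edge, so a = 2r, so r = 0.5000a = 167.5 pm.
V_cell = a³ = 3.760 × 10^7 pm³; V_atoms = 1 × (4/3)πr³ = 1.968 × 10^7 pm³.
Empty space = 3.760 × 10^7 − 1.968 × 10^7 = 1.79 × 10^7 pm³.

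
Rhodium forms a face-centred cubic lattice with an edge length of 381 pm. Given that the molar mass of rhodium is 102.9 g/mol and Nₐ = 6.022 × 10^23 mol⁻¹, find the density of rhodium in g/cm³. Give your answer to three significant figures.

An FCC unit cell contains Z = 4 atoms.
Cell volume: a³ = (381 pm)³ = (3.810 × 10^-8 cm)³ = 5.531 × 10^-23 cm³.
ρ = Z·M/(N_A·a³) = 4 × 102.9 / (6.022 × 10²³ × 5.531 × 10^-23) = 12.36 g/cm³.

12.4 g/cm³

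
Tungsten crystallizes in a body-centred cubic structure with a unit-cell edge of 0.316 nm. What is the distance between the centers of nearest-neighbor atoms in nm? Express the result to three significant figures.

In a BCC structure, atoms touch along the body diagonal, so √3·a = 4r; the nearest-neighbor distance equals 2r = 0.8660·a.
d = 0.8660 × 0.316 = 0.274 nm.

0.274 nm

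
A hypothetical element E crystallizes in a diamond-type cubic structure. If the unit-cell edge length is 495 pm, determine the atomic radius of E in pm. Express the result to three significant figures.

107 pm

In a diamond cubic lattice, nearest neighbors lie along the body diagonal with √3·a = 8r.
r = √3·a/8 = 1.7321 × 495 / 8 = 107 pm.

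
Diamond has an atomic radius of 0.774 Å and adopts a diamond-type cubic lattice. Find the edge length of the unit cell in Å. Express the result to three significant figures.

3.57 Å

In a diamond cubic lattice, nearest neighbors lie along the body diagonal with √3·a = 8r.
a = 8r/√3 = 8 × 0.774 / 1.7321 = 3.57 Å.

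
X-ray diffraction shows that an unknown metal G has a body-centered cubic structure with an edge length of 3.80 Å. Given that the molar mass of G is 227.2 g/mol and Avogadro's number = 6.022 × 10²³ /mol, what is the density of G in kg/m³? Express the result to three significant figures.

A BCC unit cell contains Z = 2 atoms.
Cell volume: a³ = (3.80 Å)³ = (3.800 × 10^-8 cm)³ = 5.487 × 10^-23 cm³.
ρ = Z·M/(N_A·a³) = 2 × 227.2 / (6.022 × 10²³ × 5.487 × 10^-23) = 13.75 g/cm³ = 13800 kg/m³.

13800 kg/m³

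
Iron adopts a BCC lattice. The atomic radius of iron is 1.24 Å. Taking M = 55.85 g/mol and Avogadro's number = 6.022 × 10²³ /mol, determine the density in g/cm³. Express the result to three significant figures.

In a BCC lattice, atoms touch along the body diagonal, so √3·a = 4r, giving a = 2.864 Å = 2.864 × 10^-8 cm.
With Z = 2, ρ = Z·M/(N_A·a³) = 2 × 55.85 / (6.022 × 10²³ × 2.348 × 10^-23) = 7.899 g/cm³.

7.90 g/cm³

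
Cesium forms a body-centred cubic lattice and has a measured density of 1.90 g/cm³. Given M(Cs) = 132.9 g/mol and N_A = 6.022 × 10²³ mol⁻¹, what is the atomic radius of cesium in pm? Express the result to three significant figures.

266 pm

For a BCC cell (Z = 2), a³ = Z·M/(N_A·ρ) = 2 × 132.9 / (6.022 × 10²³ × 1.900) = 2.323 × 10^-22 cm³, so a = 6.147 × 10^-8 cm = 614.7 pm.
Atoms touch along the body diagonal, so √3·a = 4r, so r = 0.4330 × a = 266 pm.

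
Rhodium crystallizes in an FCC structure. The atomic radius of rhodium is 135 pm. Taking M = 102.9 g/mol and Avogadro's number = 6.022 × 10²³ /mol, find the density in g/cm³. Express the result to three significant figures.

In an FCC lattice, atoms touch along the face diagonal, so √2·a = 4r, giving a = 381.8 pm = 3.818 × 10^-8 cm.
With Z = 4, ρ = Z·M/(N_A·a³) = 4 × 102.9 / (6.022 × 10²³ × 5.567 × 10^-23) = 12.28 g/cm³.

12.3 g/cm³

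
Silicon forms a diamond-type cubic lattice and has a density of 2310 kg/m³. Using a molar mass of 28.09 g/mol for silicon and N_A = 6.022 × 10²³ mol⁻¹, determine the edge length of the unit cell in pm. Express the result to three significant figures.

545 pm

With Z = 8 atoms per diamond cubic cell, a³ = Z·M/(N_A·ρ) = 8 × 28.09 / (6.022 × 10²³ × 2.310 g/cm³) = 1.615 × 10^-22 cm³.
a = (1.615 × 10^-22)^(1/3) = 5.446 × 10^-8 cm = 545 pm.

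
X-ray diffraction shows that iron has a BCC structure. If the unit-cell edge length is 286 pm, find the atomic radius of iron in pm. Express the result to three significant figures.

In a BCC lattice, atoms touch along the body diagonal, so √3·a = 4r.
r = √3·a/4 = 1.7321 × 286 / 4 = 124 pm.

124 pm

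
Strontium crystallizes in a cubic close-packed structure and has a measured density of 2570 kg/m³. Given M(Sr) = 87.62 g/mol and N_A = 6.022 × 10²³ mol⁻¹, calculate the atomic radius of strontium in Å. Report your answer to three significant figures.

For an FCC cell (Z = 4), a³ = Z·M/(N_A·ρ) = 4 × 87.62 / (6.022 × 10²³ × 2.570) = 2.265 × 10^-22 cm³, so a = 6.095 × 10^-8 cm = 6.095 Å.
Atoms touch along the face diagonal, so √2·a = 4r, so r = 0.3536 × a = 2.16 Å.

2.16 Å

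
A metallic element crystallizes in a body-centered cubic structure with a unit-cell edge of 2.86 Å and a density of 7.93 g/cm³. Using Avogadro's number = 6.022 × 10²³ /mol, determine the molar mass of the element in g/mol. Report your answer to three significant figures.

55.9 g/mol

A BCC cell has Z = 2 atoms; a = 2.860 × 10^-8 cm.
M = ρ·N_A·a³/Z = 7.93 × 6.022 × 10²³ × 2.339 × 10^-23 / 2 = 55.9 g/mol.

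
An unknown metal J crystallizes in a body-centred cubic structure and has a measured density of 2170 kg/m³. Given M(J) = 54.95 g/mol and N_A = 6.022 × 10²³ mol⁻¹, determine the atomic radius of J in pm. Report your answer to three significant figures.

For a BCC cell (Z = 2), a³ = Z·M/(N_A·ρ) = 2 × 54.95 / (6.022 × 10²³ × 2.170) = 8.410 × 10^-23 cm³, so a = 4.381 × 10^-8 cm = 438.1 pm.
Atoms touch along the body diagonal, so √3·a = 4r, so r = 0.4330 × a = 190 pm.

190 pm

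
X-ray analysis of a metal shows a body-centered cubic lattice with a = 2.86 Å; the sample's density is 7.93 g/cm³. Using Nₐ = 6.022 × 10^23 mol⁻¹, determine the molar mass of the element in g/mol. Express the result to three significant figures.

A BCC cell has Z = 2 atoms; a = 2.860 × 10^-8 cm.
M = ρ·N_A·a³/Z = 7.93 × 6.022 × 10²³ × 2.339 × 10^-23 / 2 = 55.9 g/mol.

55.9 g/mol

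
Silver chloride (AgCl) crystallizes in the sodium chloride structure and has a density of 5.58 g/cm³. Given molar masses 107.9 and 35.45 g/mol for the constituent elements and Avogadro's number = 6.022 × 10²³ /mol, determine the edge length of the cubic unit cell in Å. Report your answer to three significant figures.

5.55 Å

M(AgCl) = 143.35 g/mol; Z = 4 formula units per cell.
a³ = Z·M/(N_A·ρ) = 4 × 143.35 / (6.022 × 10²³ × 5.58) = 1.706 × 10^-22 cm³, so a = 5.547 × 10^-8 cm = 5.55 Å.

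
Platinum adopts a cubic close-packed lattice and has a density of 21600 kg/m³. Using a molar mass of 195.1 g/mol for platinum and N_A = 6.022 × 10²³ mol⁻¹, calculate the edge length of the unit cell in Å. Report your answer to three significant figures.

3.91 Å

With Z = 4 atoms per FCC cell, a³ = Z·M/(N_A·ρ) = 4 × 195.1 / (6.022 × 10²³ × 21.60 g/cm³) = 6.000 × 10^-23 cm³.
a = (6.000 × 10^-23)^(1/3) = 3.915 × 10^-8 cm = 3.91 Å.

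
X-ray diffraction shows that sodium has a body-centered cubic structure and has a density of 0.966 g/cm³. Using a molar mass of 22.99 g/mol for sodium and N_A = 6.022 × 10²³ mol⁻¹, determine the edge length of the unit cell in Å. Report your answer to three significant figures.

4.29 Å

With Z = 2 atoms per BCC cell, a³ = Z·M/(N_A·ρ) = 2 × 22.99 / (6.022 × 10²³ × 0.9660 g/cm³) = 7.904 × 10^-23 cm³.
a = (7.904 × 10^-23)^(1/3) = 4.292 × 10^-8 cm = 4.29 Å.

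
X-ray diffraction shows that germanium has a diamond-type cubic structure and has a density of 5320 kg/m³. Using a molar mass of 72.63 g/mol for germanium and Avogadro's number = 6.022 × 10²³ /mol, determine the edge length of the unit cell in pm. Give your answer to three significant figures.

With Z = 8 atoms per diamond cubic cell, a³ = Z·M/(N_A·ρ) = 8 × 72.63 / (6.022 × 10²³ × 5.320 g/cm³) = 1.814 × 10^-22 cm³.
a = (1.814 × 10^-22)^(1/3) = 5.660 × 10^-8 cm = 566 pm.

566 pm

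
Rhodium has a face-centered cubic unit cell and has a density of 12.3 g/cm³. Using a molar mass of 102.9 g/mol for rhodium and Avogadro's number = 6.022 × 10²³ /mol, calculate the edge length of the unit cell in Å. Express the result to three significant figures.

With Z = 4 atoms per FCC cell, a³ = Z·M/(N_A·ρ) = 4 × 102.9 / (6.022 × 10²³ × 12.30 g/cm³) = 5.557 × 10^-23 cm³.
a = (5.557 × 10^-23)^(1/3) = 3.816 × 10^-8 cm = 3.82 Å.

3.82 Å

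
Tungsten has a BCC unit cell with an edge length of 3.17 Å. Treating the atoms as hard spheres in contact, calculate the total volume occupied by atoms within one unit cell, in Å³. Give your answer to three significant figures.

21.7 Å³

In a BCC lattice atoms touch along the body diagonal, so √3·a = 4r, so r = 0.4330a = 1.373 Å.
V_atoms = Z × (4/3)πr³ = 2 × (4/3)π × (1.373)³ = 21.7 Å³.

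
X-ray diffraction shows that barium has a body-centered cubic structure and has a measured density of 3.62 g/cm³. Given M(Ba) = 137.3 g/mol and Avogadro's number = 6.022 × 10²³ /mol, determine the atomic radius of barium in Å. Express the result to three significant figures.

2.17 Å

For a BCC cell (Z = 2), a³ = Z·M/(N_A·ρ) = 2 × 137.3 / (6.022 × 10²³ × 3.620) = 1.260 × 10^-22 cm³, so a = 5.013 × 10^-8 cm = 5.013 Å.
Atoms touch along the body diagonal, so √3·a = 4r, so r = 0.4330 × a = 2.17 Å.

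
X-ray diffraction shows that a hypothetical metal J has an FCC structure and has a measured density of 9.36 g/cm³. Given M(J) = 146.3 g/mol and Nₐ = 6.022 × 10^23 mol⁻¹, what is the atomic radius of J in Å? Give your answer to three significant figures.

1.66 Å

For an FCC cell (Z = 4), a³ = Z·M/(N_A·ρ) = 4 × 146.3 / (6.022 × 10²³ × 9.360) = 1.038 × 10^-22 cm³, so a = 4.700 × 10^-8 cm = 4.700 Å.
Atoms touch along the face diagonal, so √2·a = 4r, so r = 0.3536 × a = 1.66 Å.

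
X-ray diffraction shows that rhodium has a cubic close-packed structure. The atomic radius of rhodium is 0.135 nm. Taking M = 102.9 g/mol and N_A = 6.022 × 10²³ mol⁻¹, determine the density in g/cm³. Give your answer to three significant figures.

12.3 g/cm³

In an FCC lattice, atoms touch along the face diagonal, so √2·a = 4r, giving a = 0.3818 nm = 3.818 × 10^-8 cm.
With Z = 4, ρ = Z·M/(N_A·a³) = 4 × 102.9 / (6.022 × 10²³ × 5.567 × 10^-23) = 12.28 g/cm³.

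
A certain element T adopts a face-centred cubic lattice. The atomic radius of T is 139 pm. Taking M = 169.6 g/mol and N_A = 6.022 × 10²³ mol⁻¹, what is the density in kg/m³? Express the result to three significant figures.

18500 kg/m³

In an FCC lattice, atoms touch along the face diagonal, so √2·a = 4r, giving a = 393.2 pm = 3.932 × 10^-8 cm.
With Z = 4, ρ = Z·M/(N_A·a³) = 4 × 169.6 / (6.022 × 10²³ × 6.077 × 10^-23) = 18.54 g/cm³ = 18500 kg/m³.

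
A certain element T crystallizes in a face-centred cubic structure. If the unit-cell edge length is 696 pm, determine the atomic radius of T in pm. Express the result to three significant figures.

In an FCC lattice, atoms touch along the face diagonal, so √2·a = 4r.
r = √2·a/4 = 1.4142 × 696 / 4 = 246 pm.

246 pm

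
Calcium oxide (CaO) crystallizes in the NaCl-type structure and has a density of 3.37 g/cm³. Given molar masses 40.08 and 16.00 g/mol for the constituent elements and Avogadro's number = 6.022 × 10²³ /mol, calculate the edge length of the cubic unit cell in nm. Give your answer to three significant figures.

M(CaO) = 56.08 g/mol; Z = 4 formula units per cell.
a³ = Z·M/(N_A·ρ) = 4 × 56.08 / (6.022 × 10²³ × 3.37) = 1.105 × 10^-22 cm³, so a = 4.799 × 10^-8 cm = 0.480 nm.

0.480 nm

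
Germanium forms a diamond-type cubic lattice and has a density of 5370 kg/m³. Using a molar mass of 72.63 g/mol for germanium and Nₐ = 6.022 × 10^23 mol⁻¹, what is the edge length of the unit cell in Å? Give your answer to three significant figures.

With Z = 8 atoms per diamond cubic cell, a³ = Z·M/(N_A·ρ) = 8 × 72.63 / (6.022 × 10²³ × 5.370 g/cm³) = 1.797 × 10^-22 cm³.
a = (1.797 × 10^-22)^(1/3) = 5.643 × 10^-8 cm = 5.64 Å.

5.64 Å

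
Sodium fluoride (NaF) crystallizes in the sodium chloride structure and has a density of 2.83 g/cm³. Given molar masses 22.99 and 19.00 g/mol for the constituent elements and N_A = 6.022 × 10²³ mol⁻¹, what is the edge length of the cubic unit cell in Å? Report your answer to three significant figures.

4.62 Å

M(NaF) = 41.99 g/mol; Z = 4 formula units per cell.
a³ = Z·M/(N_A·ρ) = 4 × 41.99 / (6.022 × 10²³ × 2.83) = 9.856 × 10^-23 cm³, so a = 4.619 × 10^-8 cm = 4.62 Å.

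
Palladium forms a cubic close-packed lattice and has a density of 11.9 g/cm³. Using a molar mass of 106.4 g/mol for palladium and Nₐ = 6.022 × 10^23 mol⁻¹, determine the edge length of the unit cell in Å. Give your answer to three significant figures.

3.90 Å

With Z = 4 atoms per FCC cell, a³ = Z·M/(N_A·ρ) = 4 × 106.4 / (6.022 × 10²³ × 11.90 g/cm³) = 5.939 × 10^-23 cm³.
a = (5.939 × 10^-23)^(1/3) = 3.902 × 10^-8 cm = 3.90 Å.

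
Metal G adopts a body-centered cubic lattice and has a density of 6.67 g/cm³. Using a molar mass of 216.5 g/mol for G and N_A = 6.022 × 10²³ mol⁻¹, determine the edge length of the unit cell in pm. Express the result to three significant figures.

476 pm

With Z = 2 atoms per BCC cell, a³ = Z·M/(N_A·ρ) = 2 × 216.5 / (6.022 × 10²³ × 6.670 g/cm³) = 1.078 × 10^-22 cm³.
a = (1.078 × 10^-22)^(1/3) = 4.759 × 10^-8 cm = 476 pm.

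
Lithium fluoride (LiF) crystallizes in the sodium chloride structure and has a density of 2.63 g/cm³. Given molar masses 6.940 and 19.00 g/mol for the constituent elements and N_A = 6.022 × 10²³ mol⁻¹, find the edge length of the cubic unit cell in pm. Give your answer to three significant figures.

403 pm

M(LiF) = 25.94 g/mol; Z = 4 formula units per cell.
a³ = Z·M/(N_A·ρ) = 4 × 25.94 / (6.022 × 10²³ × 2.63) = 6.551 × 10^-23 cm³, so a = 4.031 × 10^-8 cm = 403 pm.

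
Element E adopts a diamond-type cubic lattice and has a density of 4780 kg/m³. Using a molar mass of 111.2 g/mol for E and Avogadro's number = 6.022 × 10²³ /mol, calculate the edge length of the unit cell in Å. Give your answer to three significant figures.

6.76 Å

With Z = 8 atoms per diamond cubic cell, a³ = Z·M/(N_A·ρ) = 8 × 111.2 / (6.022 × 10²³ × 4.780 g/cm³) = 3.090 × 10^-22 cm³.
a = (3.090 × 10^-22)^(1/3) = 6.761 × 10^-8 cm = 6.76 Å.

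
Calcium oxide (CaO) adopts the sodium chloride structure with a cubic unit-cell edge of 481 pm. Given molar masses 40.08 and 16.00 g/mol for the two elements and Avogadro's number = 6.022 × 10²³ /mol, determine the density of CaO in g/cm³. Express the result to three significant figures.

The sodium chloride structure contains Z = 4 formula units per cell; M(CaO) = 40.08 + 16.00 = 56.08 g/mol.
a³ = (4.810 × 10^-8 cm)³ = 1.113 × 10^-22 cm³.
ρ = 4 × 56.08 / (6.022 × 10²³ × 1.113 × 10^-22) = 3.347 g/cm³.

3.35 g/cm³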